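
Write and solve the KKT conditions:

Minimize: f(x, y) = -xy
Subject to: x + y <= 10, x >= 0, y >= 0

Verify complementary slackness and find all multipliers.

Problem: min -xy s.t. x + y <= 10 (multiplier lambda), x >= 0 (mu_x), y >= 0 (mu_y)
KKT stationarity: -y + lambda - mu_x = 0, -x + lambda - mu_y = 0, with lambda, mu_x, mu_y >= 0
Complementary slackness: lambda*(x + y - 10) = 0, mu_x*x = 0, mu_y*y = 0
If lambda = 0: y = -mu_x <= 0 and x = -mu_y <= 0 force x = y = 0 with f = 0; but x = y = 5 is feasible with f = -25 < 0, so this is not the minimum. Hence lambda > 0 and x + y = 10.
Try x > 0, y > 0 (so mu_x = mu_y = 0): y = lambda, x = lambda => x = y = lambda
x + y = 10 => 2*lambda = 10 => lambda = 5
x* = y* = 5 > 0, consistent with mu_x = mu_y = 0.
(Any feasible point with x = 0 or y = 0 has f = 0 > -25, so the minimum is not on those boundaries.)
min(-xy) = -25 (i.e. max xy = 25)
Multipliers: lambda = 5, mu_x = 0, mu_y = 0
Complementary slackness: lambda*(x + y - 10) = 5*(5 + 5 - 10) = 0, mu_x*x = 0*5 = 0, mu_y*y = 0*5 = 0. Satisfied.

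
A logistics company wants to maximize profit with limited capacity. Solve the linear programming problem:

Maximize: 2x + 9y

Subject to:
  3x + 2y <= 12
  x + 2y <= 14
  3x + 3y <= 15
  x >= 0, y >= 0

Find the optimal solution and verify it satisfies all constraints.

Feasible vertices: (0, 0), (0, 5), (2, 3), (4, 0)
Objective 2x + 9y at each vertex:
  (0, 0): 0
  (0, 5): 45
  (2, 3): 31
  (4, 0): 8
Maximum is 45 at (0, 5).
Verify constraints at (x, y) = (0, 5):
  3*0 + 2*5 = 10 <= 12
  1*0 + 2*5 = 10 <= 14
  3*0 + 3*5 = 15 <= 15 (active)
  x = 0 >= 0, y = 5 >= 0. All constraints satisfied.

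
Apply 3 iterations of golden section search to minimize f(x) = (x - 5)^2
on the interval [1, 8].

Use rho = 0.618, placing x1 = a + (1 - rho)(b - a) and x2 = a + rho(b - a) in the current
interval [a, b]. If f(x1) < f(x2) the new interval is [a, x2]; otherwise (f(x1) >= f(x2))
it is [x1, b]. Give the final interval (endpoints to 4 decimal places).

Golden section search for min of f(x) = (x - 5)^2 on [1, 8].
Each step: x1 = a + (1 - rho)(b - a), x2 = a + rho(b - a); if f(x1) < f(x2) keep [a, x2], otherwise keep [x1, b].
Step 1: [1.0000, 8.0000], x1=3.6740 (f=1.7583), x2=5.3260 (f=0.1063); f(x1) > f(x2) => keep [3.6740, 8.0000]
Step 2: [3.6740, 8.0000], x1=5.3265 (f=0.1066), x2=6.3475 (f=1.8157); f(x1) < f(x2) => keep [3.6740, 6.3475]
Step 3: [3.6740, 6.3475], x1=4.6953 (f=0.0929), x2=5.3262 (f=0.1064); f(x1) < f(x2) => keep [3.6740, 5.3262]
Final interval: [3.6740, 5.3262]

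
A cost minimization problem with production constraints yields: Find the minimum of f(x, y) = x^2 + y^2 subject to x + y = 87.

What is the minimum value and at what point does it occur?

Substitute y = 87 - x into f(x,y) = x^2 + y^2:
g(x) = x^2 + (87 - x)^2 = 2x^2 - 174x + 7569
g'(x) = 4x - 174 = 0  =>  x = 87/2
y = 87 - 87/2 = 87/2
Minimum value = (87/2)^2 + (87/2)^2 = 7569/2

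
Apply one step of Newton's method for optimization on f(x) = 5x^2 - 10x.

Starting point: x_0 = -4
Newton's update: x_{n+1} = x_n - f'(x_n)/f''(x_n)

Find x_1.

f(x) = 5x^2 - 10x
f'(x) = 10x + (-10), f''(x) = 10
Newton step: x_1 = x_0 - f'(x_0)/f''(x_0)
f'(-4) = -50
x_1 = -4 - -50/10 = 1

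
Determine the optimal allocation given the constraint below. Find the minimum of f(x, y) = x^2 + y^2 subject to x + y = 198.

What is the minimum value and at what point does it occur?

Substitute y = 198 - x into f(x,y) = x^2 + y^2:
g(x) = x^2 + (198 - x)^2 = 2x^2 - 396x + 39204
g'(x) = 4x - 396 = 0  =>  x = 99
y = 198 - 99 = 99
Minimum value = 99^2 + 99^2 = 19602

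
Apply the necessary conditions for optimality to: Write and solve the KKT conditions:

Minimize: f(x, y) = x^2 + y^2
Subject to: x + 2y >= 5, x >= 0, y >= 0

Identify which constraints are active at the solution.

KKT conditions for min x^2 + y^2 s.t. 1x + 2y >= 5, x >= 0, y >= 0:
Stationarity: 2x = mu*1 + mu_x, 2y = mu*2 + mu_y, with mu, mu_x, mu_y >= 0
Complementary slackness: mu*(x + 2y - 5) = 0, mu_x*x = 0, mu_y*y = 0
(0, 0) is infeasible (1*0 + 2*0 < 5), so if mu = 0 stationarity would force x = mu_x/2 >= 0, y = mu_y/2 >= 0 with mu_x*x = mu_y*y = 0, i.e. x = y = 0: contradiction. Hence mu > 0 and x + 2y = 5 is active.
Try x > 0, y > 0 (so mu_x = mu_y = 0): x = 1*mu/2, y = 2*mu/2
Substitute: 1*(1*mu/2) + 2*(2*mu/2) = 5
  mu*5/2 = 5 => mu = 2
x* = 1 > 0, y* = 2 > 0, consistent with mu_x = mu_y = 0.
f is convex and the constraints are linear, so this KKT point is the global minimum.
f* = 5
Active constraints: x + 2y >= 5 (holds with equality, mu = 2 > 0); x >= 0 and y >= 0 are inactive (mu_x = mu_y = 0).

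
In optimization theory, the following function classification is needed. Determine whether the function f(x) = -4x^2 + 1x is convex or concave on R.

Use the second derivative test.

f(x) = -4x^2 + 1x
f'(x) = -8x + 1
f''(x) = -8
Since f''(x) = -8 < 0 for all x, f is concave on R.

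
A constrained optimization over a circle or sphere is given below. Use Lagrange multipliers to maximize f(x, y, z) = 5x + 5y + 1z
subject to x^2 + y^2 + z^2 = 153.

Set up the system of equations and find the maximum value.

Lagrange conditions: 5 = 2*lambda*x, 5 = 2*lambda*y, 1 = 2*lambda*z
So x:5 = y:5 = z:1, i.e. x = 5t, y = 5t, z = 1t
Constraint: t^2*(5^2 + 5^2 + 1^2) = 153
  t^2 * 51 = 153  =>  t = sqrt(3)
Maximum = 5*5t + 5*5t + 1*1t = 51*sqrt(3) = sqrt(7803)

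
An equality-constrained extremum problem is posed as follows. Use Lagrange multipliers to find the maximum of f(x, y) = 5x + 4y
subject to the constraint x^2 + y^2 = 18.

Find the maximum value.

Set up Lagrange conditions: grad f = lambda * grad g
  5 = 2*lambda*x
  4 = 2*lambda*y
From these: x/y = 5/4, so x = 5t, y = 4t for some t.
Substitute into constraint: (5t)^2 + (4t)^2 = 18
  t^2 * 41 = 18
  t = sqrt(18/41)
Maximum = 5*x + 4*y = (5^2 + 4^2)*t = 41 * sqrt(18/41) = sqrt(738)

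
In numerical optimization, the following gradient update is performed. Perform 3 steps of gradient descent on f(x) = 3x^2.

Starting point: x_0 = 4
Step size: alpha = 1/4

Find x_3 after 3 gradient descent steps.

f(x) = 3x^2, f'(x) = 6x + (0)
Step 1: f'(4) = 24, x_1 = 4 - 1/4 * 24 = -2
Step 2: f'(-2) = -12, x_2 = -2 - 1/4 * -12 = 1
Step 3: f'(1) = 6, x_3 = 1 - 1/4 * 6 = -1/2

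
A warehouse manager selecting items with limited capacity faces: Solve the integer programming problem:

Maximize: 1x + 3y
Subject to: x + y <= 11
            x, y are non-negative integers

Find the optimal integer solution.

Objective: 1x + 3y, constraint: x + y <= 11
Coefficient of y is 3 > coefficient of x is 1, so allocate the entire budget to y.
Optimal: x = 0, y = 11, value = 33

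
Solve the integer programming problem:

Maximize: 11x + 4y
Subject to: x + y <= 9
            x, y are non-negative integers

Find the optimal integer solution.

Objective: 11x + 4y, constraint: x + y <= 9
Coefficient of x is 11 >= coefficient of y is 4, so allocate the entire budget to x.
Optimal: x = 9, y = 0, value = 99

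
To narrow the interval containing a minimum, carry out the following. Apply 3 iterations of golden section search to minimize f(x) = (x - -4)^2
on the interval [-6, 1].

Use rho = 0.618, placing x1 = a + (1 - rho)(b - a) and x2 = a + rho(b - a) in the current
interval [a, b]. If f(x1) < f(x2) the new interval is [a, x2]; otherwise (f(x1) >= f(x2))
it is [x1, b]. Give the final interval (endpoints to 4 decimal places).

Golden section search for min of f(x) = (x - -4)^2 on [-6, 1].
Each step: x1 = a + (1 - rho)(b - a), x2 = a + rho(b - a); if f(x1) < f(x2) keep [a, x2], otherwise keep [x1, b].
Step 1: [-6.0000, 1.0000], x1=-3.3260 (f=0.4543), x2=-1.6740 (f=5.4103); f(x1) < f(x2) => keep [-6.0000, -1.6740]
Step 2: [-6.0000, -1.6740], x1=-4.3475 (f=0.1207), x2=-3.3265 (f=0.4536); f(x1) < f(x2) => keep [-6.0000, -3.3265]
Step 3: [-6.0000, -3.3265], x1=-4.9787 (f=0.9579), x2=-4.3478 (f=0.1210); f(x1) > f(x2) => keep [-4.9787, -3.3265]
Final interval: [-4.9787, -3.3265]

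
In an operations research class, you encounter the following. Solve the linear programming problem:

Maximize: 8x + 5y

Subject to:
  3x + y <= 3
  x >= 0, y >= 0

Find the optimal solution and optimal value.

The feasible region has vertices at [(0, 0), (1, 0), (0, 3)].
Checking objective 8x + 5y at each vertex:
  (0, 0): 8*0 + 5*0 = 0
  (1, 0): 8*1 + 5*0 = 8
  (0, 3): 8*0 + 5*3 = 15
Maximum is 15 at (0, 3).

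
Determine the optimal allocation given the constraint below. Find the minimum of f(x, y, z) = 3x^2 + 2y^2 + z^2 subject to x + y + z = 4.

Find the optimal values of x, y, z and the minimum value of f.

Using Lagrange multipliers on f = 3x^2 + 2y^2 + z^2 with constraint x + y + z = 4:
Conditions: 2*3*x = lambda, 2*2*y = lambda, 2*1*z = lambda
So x = lambda/6, y = lambda/4, z = lambda/2
Substituting into constraint: lambda * (11/12) = 4
lambda = 48/11
x = 8/11, y = 12/11, z = 24/11
Minimum value = 96/11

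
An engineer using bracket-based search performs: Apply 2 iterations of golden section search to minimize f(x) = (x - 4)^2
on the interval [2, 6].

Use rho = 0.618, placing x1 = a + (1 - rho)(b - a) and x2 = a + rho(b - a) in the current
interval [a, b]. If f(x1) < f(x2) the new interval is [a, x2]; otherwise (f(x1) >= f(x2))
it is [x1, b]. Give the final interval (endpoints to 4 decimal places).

Golden section search for min of f(x) = (x - 4)^2 on [2, 6].
Each step: x1 = a + (1 - rho)(b - a), x2 = a + rho(b - a); if f(x1) < f(x2) keep [a, x2], otherwise keep [x1, b].
Step 1: [2.0000, 6.0000], x1=3.5280 (f=0.2228), x2=4.4720 (f=0.2228); f(x1) = f(x2) (tie, not '<') => keep [3.5280, 6.0000]
Step 2: [3.5280, 6.0000], x1=4.4723 (f=0.2231), x2=5.0557 (f=1.1145); f(x1) < f(x2) => keep [3.5280, 5.0557]
Final interval: [3.5280, 5.0557]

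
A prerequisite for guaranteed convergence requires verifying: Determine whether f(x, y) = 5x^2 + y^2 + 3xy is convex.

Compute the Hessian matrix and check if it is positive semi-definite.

f(x,y) = 5x^2 + y^2 + 3xy
Hessian H = [[10, 3], [3, 2]]
trace(H) = 12, det(H) = 11
Eigenvalues: (12 +/- sqrt(100)) / 2 = 11, 1
Since both eigenvalues > 0, f is convex.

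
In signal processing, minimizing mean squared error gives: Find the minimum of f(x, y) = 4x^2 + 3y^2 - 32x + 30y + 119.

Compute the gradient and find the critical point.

f(x,y) = 4x^2 + 3y^2 - 32x + 30y + 119
df/dx = 8x + (-32) = 0  =>  x = 4
df/dy = 6y + (30) = 0  =>  y = -5
f(4, -5) = 4*(4)^2 + 3*(-5)^2 + -32*(4) + 30*(-5) + 119 = -20
Hessian is diagonal with entries 8, 6 > 0, so this is a minimum.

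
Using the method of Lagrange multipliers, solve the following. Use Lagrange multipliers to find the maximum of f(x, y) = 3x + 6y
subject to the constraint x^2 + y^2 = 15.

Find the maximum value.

Set up Lagrange conditions: grad f = lambda * grad g
  3 = 2*lambda*x
  6 = 2*lambda*y
From these: x/y = 3/6, so x = 3t, y = 6t for some t.
Substitute into constraint: (3t)^2 + (6t)^2 = 15
  t^2 * 45 = 15
  t = sqrt(15/45)
Maximum = 3*x + 6*y = (3^2 + 6^2)*t = 45 * sqrt(15/45) = sqrt(675)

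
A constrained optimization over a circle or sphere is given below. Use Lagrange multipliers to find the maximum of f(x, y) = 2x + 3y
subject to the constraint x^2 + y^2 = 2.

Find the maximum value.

Set up Lagrange conditions: grad f = lambda * grad g
  2 = 2*lambda*x
  3 = 2*lambda*y
From these: x/y = 2/3, so x = 2t, y = 3t for some t.
Substitute into constraint: (2t)^2 + (3t)^2 = 2
  t^2 * 13 = 2
  t = sqrt(2/13)
Maximum = 2*x + 3*y = (2^2 + 3^2)*t = 13 * sqrt(2/13) = sqrt(26)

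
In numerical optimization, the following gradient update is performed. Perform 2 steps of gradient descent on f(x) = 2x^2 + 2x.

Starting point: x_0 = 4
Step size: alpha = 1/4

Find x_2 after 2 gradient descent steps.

f(x) = 2x^2 + 2x, f'(x) = 4x + (2)
Step 1: f'(4) = 18, x_1 = 4 - 1/4 * 18 = -1/2
Step 2: f'(-1/2) = 0, x_2 = -1/2 - 1/4 * 0 = -1/2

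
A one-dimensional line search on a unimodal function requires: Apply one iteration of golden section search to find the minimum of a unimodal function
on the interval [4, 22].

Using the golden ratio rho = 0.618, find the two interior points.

Golden section search on [4, 22].
Golden ratio rho = 0.618 (approx).
Interior points:
  x_1 = 4 + (1-0.618)*18 = 10.8760
  x_2 = 4 + 0.618*18 = 15.1240
Compare f(x_1) and f(x_2) to determine which subinterval to keep.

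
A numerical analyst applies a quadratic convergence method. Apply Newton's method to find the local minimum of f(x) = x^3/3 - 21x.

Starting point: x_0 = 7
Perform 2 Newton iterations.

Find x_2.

f(x) = x^3/3 - 21x
f'(x) = x^2 - 21, f''(x) = 2x
Newton update: x_{n+1} = x_n - (x_n^2 - 21)/(2*x_n)
Step 1: x_0 = 7, f'=28, f''=14, x_1 = 5
Step 2: x_1 = 5, f'=4, f''=10, x_2 = 23/5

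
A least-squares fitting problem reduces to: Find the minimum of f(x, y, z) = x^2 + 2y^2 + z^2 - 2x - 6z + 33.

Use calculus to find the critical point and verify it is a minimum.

f(x,y,z) = x^2 + 2y^2 + z^2 - 2x - 6z + 33
df/dx = 2x + (-2) = 0 => x = 1
df/dy = 4y + (0) = 0 => y = 0
df/dz = 2z + (-6) = 0 => z = 3
f(1,0,3) = 1*(1)^2 + 2*(0)^2 + 1*(3)^2 + -2*(1) + -6*(3) + 33 = 23
Hessian is diagonal with entries 2, 4, 2 > 0, confirmed minimum.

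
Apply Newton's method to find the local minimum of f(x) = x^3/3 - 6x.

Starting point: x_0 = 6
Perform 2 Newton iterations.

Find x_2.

f(x) = x^3/3 - 6x
f'(x) = x^2 - 6, f''(x) = 2x
Newton update: x_{n+1} = x_n - (x_n^2 - 6)/(2*x_n)
Step 1: x_0 = 6, f'=30, f''=12, x_1 = 7/2
Step 2: x_1 = 7/2, f'=25/4, f''=7, x_2 = 73/28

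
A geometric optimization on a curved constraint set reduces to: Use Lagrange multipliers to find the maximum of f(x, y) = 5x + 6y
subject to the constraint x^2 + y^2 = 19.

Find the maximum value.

Set up Lagrange conditions: grad f = lambda * grad g
  5 = 2*lambda*x
  6 = 2*lambda*y
From these: x/y = 5/6, so x = 5t, y = 6t for some t.
Substitute into constraint: (5t)^2 + (6t)^2 = 19
  t^2 * 61 = 19
  t = sqrt(19/61)
Maximum = 5*x + 6*y = (5^2 + 6^2)*t = 61 * sqrt(19/61) = sqrt(1159)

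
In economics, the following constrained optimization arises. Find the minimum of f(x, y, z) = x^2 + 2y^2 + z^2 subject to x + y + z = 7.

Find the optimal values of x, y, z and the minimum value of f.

Using Lagrange multipliers on f = x^2 + 2y^2 + z^2 with constraint x + y + z = 7:
Conditions: 2*1*x = lambda, 2*2*y = lambda, 2*1*z = lambda
So x = lambda/2, y = lambda/4, z = lambda/2
Substituting into constraint: lambda * (5/4) = 7
lambda = 28/5
x = 14/5, y = 7/5, z = 14/5
Minimum value = 98/5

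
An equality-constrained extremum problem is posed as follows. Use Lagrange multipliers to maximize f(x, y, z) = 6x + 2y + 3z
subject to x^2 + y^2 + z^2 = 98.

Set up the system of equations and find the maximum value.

Lagrange conditions: 6 = 2*lambda*x, 2 = 2*lambda*y, 3 = 2*lambda*z
So x:6 = y:2 = z:3, i.e. x = 6t, y = 2t, z = 3t
Constraint: t^2*(6^2 + 2^2 + 3^2) = 98
  t^2 * 49 = 98  =>  t = sqrt(2)
Maximum = 6*6t + 2*2t + 3*3t = 49*sqrt(2) = sqrt(4802)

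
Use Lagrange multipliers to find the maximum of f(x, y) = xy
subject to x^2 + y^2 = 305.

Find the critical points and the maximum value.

Lagrange conditions: y = 2*lambda*x and x = 2*lambda*y
If x = 0 then y = 0, violating the constraint, so x, y != 0.
Dividing: y/x = x/y => x^2 = y^2 => y = x or y = -x
Constraint: 2x^2 = 305 => x^2 = 305/2 => x = +/-sqrt(305/2)
Critical points: (sqrt(305/2), sqrt(305/2)), (-sqrt(305/2), -sqrt(305/2)), (sqrt(305/2), -sqrt(305/2)), (-sqrt(305/2), sqrt(305/2))
  y = x:  xy = x^2 = 305/2  at (sqrt(305/2), sqrt(305/2)) and (-sqrt(305/2), -sqrt(305/2))
  y = -x: xy = -x^2 = -305/2 at (sqrt(305/2), -sqrt(305/2)) and (-sqrt(305/2), sqrt(305/2))
Maximum xy = 305/2 at (sqrt(305/2), sqrt(305/2)) and (-sqrt(305/2), -sqrt(305/2))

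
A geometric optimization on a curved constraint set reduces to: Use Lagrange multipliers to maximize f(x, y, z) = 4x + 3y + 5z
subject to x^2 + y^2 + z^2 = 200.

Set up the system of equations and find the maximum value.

Lagrange conditions: 4 = 2*lambda*x, 3 = 2*lambda*y, 5 = 2*lambda*z
So x:4 = y:3 = z:5, i.e. x = 4t, y = 3t, z = 5t
Constraint: t^2*(4^2 + 3^2 + 5^2) = 200
  t^2 * 50 = 200  =>  t = sqrt(4)
Maximum = 4*4t + 3*3t + 5*5t = 50*sqrt(4) = 100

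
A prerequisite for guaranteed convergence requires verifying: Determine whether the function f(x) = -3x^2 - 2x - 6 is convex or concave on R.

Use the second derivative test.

f(x) = -3x^2 - 2x - 6
f'(x) = -6x - 2
f''(x) = -6
Since f''(x) = -6 < 0 for all x, f is concave on R.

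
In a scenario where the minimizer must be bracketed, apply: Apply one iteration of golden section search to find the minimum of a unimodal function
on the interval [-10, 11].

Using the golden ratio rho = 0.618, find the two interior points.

Golden section search on [-10, 11].
Golden ratio rho = 0.618 (approx).
Interior points:
  x_1 = -10 + (1-0.618)*21 = -1.9780
  x_2 = -10 + 0.618*21 = 2.9780
Compare f(x_1) and f(x_2) to determine which subinterval to keep.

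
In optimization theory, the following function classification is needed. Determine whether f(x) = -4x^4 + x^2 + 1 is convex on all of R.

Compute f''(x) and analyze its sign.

f(x) = -4x^4 + x^2 + 1
f'(x) = -16x^3 + 2x
f''(x) = -48x^2 + 2
f''(x) = -48x^2 + 2 -> -inf as |x| -> inf
Therefore, f is not globally convex on R.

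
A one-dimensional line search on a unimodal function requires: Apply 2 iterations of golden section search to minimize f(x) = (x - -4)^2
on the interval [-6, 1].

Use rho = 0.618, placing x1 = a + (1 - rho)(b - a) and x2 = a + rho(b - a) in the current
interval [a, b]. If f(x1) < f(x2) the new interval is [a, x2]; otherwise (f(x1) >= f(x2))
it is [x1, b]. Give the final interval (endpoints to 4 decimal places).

Golden section search for min of f(x) = (x - -4)^2 on [-6, 1].
Each step: x1 = a + (1 - rho)(b - a), x2 = a + rho(b - a); if f(x1) < f(x2) keep [a, x2], otherwise keep [x1, b].
Step 1: [-6.0000, 1.0000], x1=-3.3260 (f=0.4543), x2=-1.6740 (f=5.4103); f(x1) < f(x2) => keep [-6.0000, -1.6740]
Step 2: [-6.0000, -1.6740], x1=-4.3475 (f=0.1207), x2=-3.3265 (f=0.4536); f(x1) < f(x2) => keep [-6.0000, -3.3265]
Final interval: [-6.0000, -3.3265]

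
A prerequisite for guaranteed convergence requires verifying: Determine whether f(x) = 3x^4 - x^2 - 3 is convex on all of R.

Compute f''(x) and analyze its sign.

f(x) = 3x^4 - x^2 - 3
f'(x) = 12x^3 + -2x
f''(x) = 36x^2 + -2
f''(0) = -2 < 0, so not convex near x = 0
Therefore, f is not globally convex on R.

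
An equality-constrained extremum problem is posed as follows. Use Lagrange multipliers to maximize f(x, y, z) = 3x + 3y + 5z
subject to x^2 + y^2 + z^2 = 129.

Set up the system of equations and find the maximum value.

Lagrange conditions: 3 = 2*lambda*x, 3 = 2*lambda*y, 5 = 2*lambda*z
So x:3 = y:3 = z:5, i.e. x = 3t, y = 3t, z = 5t
Constraint: t^2*(3^2 + 3^2 + 5^2) = 129
  t^2 * 43 = 129  =>  t = sqrt(3)
Maximum = 3*3t + 3*3t + 5*5t = 43*sqrt(3) = sqrt(5547)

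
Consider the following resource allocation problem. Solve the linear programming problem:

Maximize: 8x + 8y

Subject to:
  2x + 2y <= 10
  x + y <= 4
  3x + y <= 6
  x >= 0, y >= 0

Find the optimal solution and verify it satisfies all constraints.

Feasible vertices: (0, 0), (0, 4), (1, 3), (2, 0)
Objective 8x + 8y at each vertex:
  (0, 0): 0
  (0, 4): 32
  (1, 3): 32
  (2, 0): 16
Maximum is 32 at (0, 4).
Verify constraints at (x, y) = (0, 4):
  2*0 + 2*4 = 8 <= 10
  1*0 + 1*4 = 4 <= 4 (active)
  3*0 + 1*4 = 4 <= 6
  x = 0 >= 0, y = 4 >= 0. All constraints satisfied.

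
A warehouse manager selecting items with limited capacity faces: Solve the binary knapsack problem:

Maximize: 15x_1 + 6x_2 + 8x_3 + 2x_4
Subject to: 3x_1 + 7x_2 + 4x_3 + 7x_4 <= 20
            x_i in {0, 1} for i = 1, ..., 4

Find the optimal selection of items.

Items: item 1 (v=15, w=3), item 2 (v=6, w=7), item 3 (v=8, w=4), item 4 (v=2, w=7)
Capacity: 20
Checking all 16 subsets (w = total weight, v = total value):
  {}: w = 0, v = 0
  {1}: w = 3, v = 15
  {2}: w = 7, v = 6
  {3}: w = 4, v = 8
  {4}: w = 7, v = 2
  {1, 2}: w = 10, v = 21
  {1, 3}: w = 7, v = 23
  {1, 4}: w = 10, v = 17
  {2, 3}: w = 11, v = 14
  {2, 4}: w = 14, v = 8
  {3, 4}: w = 11, v = 10
  {1, 2, 3}: w = 14, v = 29
  {1, 2, 4}: w = 17, v = 23
  {1, 3, 4}: w = 14, v = 25
  {2, 3, 4}: w = 18, v = 16
  {1, 2, 3, 4}: w = 21 > 20, infeasible
Best feasible subset: items [1, 2, 3]
Total weight: 14 <= 20, total value: 29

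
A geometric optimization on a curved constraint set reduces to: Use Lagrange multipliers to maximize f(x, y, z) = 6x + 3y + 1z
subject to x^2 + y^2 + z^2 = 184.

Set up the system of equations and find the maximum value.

Lagrange conditions: 6 = 2*lambda*x, 3 = 2*lambda*y, 1 = 2*lambda*z
So x:6 = y:3 = z:1, i.e. x = 6t, y = 3t, z = 1t
Constraint: t^2*(6^2 + 3^2 + 1^2) = 184
  t^2 * 46 = 184  =>  t = sqrt(4)
Maximum = 6*6t + 3*3t + 1*1t = 46*sqrt(4) = 92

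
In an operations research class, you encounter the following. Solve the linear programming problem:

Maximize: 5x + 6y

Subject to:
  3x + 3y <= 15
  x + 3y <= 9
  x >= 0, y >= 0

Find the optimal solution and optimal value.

Feasible vertices: (0, 0), (0, 3), (3, 2), (5, 0)
Objective 5x + 6y at each:
  (0, 0): 0
  (0, 3): 18
  (3, 2): 27
  (5, 0): 25
Maximum is 27 at (3, 2).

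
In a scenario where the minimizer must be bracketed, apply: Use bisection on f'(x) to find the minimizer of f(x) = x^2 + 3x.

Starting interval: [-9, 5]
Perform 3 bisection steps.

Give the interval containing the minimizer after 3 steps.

Finding critical point of f(x) = x^2 + 3x using bisection on f'(x) = 2x + 3.
f'(x) = 0 when x = -3/2.
Starting interval: [-9, 5]
Step 1: mid = -2, f'(mid) = -1, new interval = [-2, 5]
Step 2: mid = 3/2, f'(mid) = 6, new interval = [-2, 3/2]
Step 3: mid = -1/4, f'(mid) = 5/2, new interval = [-2, -1/4]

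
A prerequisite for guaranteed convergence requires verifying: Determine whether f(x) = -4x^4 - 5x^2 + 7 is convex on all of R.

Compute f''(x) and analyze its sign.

f(x) = -4x^4 - 5x^2 + 7
f'(x) = -16x^3 + -10x
f''(x) = -48x^2 + -10
f''(x) = -48x^2 + -10 <= -10 < 0 for all x
Therefore, f is concave on R.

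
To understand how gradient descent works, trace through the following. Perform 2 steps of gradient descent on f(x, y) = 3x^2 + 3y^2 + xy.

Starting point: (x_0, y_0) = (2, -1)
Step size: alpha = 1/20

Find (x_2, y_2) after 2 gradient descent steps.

f(x,y) = 3x^2 + 3y^2 + xy
grad_x = 6x + 1y, grad_y = 6y + 1x
Step 1: grad = (11, -4), (29/20, -4/5)
Step 2: grad = (79/10, -67/20), (211/200, -253/400)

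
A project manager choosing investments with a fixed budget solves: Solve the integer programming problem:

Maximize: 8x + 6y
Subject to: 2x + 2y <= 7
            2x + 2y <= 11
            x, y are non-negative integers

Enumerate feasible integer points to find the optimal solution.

Constraint 1: 2x + 2y <= 7
Constraint 2: 2x + 2y <= 11
Feasible x range (need y >= 0): 0 <= x <= min(7/2, 11/2) => x in {0, ..., 3}.
Enumerate feasible integer points row by row (the coefficient of y is 6 > 0, so for each x the largest feasible y gives the best value):
  x = 0: y <= min((7 - 2*0)/2, (11 - 2*0)/2) => y in {0, ..., 3}; best 8*0 + 6*3 = 18
  x = 1: y <= min((7 - 2*1)/2, (11 - 2*1)/2) => y in {0, ..., 2}; best 8*1 + 6*2 = 20
  x = 2: y <= min((7 - 2*2)/2, (11 - 2*2)/2) => y in {0, ..., 1}; best 8*2 + 6*1 = 22
  x = 3: y <= min((7 - 2*3)/2, (11 - 2*3)/2) => y in {0}; best 8*3 + 6*0 = 24
The maximum 8x + 6y = 24 is achieved at x = 3, y = 0.
Check: 2*3 + 2*0 = 6 <= 7 and 2*3 + 2*0 = 6 <= 11.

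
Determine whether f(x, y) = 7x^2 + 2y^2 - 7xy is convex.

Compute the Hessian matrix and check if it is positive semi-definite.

f(x,y) = 7x^2 + 2y^2 - 7xy
Hessian H = [[14, -7], [-7, 4]]
trace(H) = 18, det(H) = 7
Eigenvalues: (18 +/- sqrt(296)) / 2 = 17.6, 0.3977
Since both eigenvalues > 0, f is convex.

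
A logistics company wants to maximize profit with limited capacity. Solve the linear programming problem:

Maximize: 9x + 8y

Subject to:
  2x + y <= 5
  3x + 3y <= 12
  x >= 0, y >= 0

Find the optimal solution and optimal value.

Feasible vertices: (0, 0), (0, 4), (1, 3), (5/2, 0)
Objective 9x + 8y at each:
  (0, 0): 0
  (0, 4): 32
  (1, 3): 33
  (5/2, 0): 45/2
Maximum is 33 at (1, 3).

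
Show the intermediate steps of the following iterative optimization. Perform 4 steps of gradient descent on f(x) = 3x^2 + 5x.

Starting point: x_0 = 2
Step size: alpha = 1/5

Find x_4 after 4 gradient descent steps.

f(x) = 3x^2 + 5x, f'(x) = 6x + (5)
Step 1: f'(2) = 17, x_1 = 2 - 1/5 * 17 = -7/5
Step 2: f'(-7/5) = -17/5, x_2 = -7/5 - 1/5 * -17/5 = -18/25
Step 3: f'(-18/25) = 17/25, x_3 = -18/25 - 1/5 * 17/25 = -107/125
Step 4: f'(-107/125) = -17/125, x_4 = -107/125 - 1/5 * -17/125 = -518/625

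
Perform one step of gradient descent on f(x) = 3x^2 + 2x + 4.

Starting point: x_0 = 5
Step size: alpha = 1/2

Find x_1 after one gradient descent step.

f(x) = 3x^2 + 2x + 4
f'(x) = 6x + 2
f'(5) = 6*5 + (2) = 32
x_1 = x_0 - alpha * f'(x_0) = 5 - 1/2 * 32 = -11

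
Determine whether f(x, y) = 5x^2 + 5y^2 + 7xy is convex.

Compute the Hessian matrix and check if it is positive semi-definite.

f(x,y) = 5x^2 + 5y^2 + 7xy
Hessian H = [[10, 7], [7, 10]]
trace(H) = 20, det(H) = 51
Eigenvalues: (20 +/- sqrt(196)) / 2 = 17, 3
Since both eigenvalues > 0, f is convex.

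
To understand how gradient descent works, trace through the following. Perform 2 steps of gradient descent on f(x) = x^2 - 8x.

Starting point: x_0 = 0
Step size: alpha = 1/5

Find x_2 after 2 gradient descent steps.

f(x) = x^2 - 8x, f'(x) = 2x + (-8)
Step 1: f'(0) = -8, x_1 = 0 - 1/5 * -8 = 8/5
Step 2: f'(8/5) = -24/5, x_2 = 8/5 - 1/5 * -24/5 = 64/25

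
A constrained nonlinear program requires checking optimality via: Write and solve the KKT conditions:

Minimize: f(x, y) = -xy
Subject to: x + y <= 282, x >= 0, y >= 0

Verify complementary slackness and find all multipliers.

Problem: min -xy s.t. x + y <= 282 (multiplier lambda), x >= 0 (mu_x), y >= 0 (mu_y)
KKT stationarity: -y + lambda - mu_x = 0, -x + lambda - mu_y = 0, with lambda, mu_x, mu_y >= 0
Complementary slackness: lambda*(x + y - 282) = 0, mu_x*x = 0, mu_y*y = 0
If lambda = 0: y = -mu_x <= 0 and x = -mu_y <= 0 force x = y = 0 with f = 0; but x = y = 141 is feasible with f = -19881 < 0, so this is not the minimum. Hence lambda > 0 and x + y = 282.
Try x > 0, y > 0 (so mu_x = mu_y = 0): y = lambda, x = lambda => x = y = lambda
x + y = 282 => 2*lambda = 282 => lambda = 141
x* = y* = 141 > 0, consistent with mu_x = mu_y = 0.
(Any feasible point with x = 0 or y = 0 has f = 0 > -19881, so the minimum is not on those boundaries.)
min(-xy) = -19881 (i.e. max xy = 19881)
Multipliers: lambda = 141, mu_x = 0, mu_y = 0
Complementary slackness: lambda*(x + y - 282) = 141*(141 + 141 - 282) = 0, mu_x*x = 0*141 = 0, mu_y*y = 0*141 = 0. Satisfied.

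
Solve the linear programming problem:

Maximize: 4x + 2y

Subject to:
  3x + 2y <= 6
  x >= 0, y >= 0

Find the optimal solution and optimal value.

The feasible region has vertices at [(0, 0), (2, 0), (0, 3)].
Checking objective 4x + 2y at each vertex:
  (0, 0): 4*0 + 2*0 = 0
  (2, 0): 4*2 + 2*0 = 8
  (0, 3): 4*0 + 2*3 = 6
Maximum is 8 at (2, 0).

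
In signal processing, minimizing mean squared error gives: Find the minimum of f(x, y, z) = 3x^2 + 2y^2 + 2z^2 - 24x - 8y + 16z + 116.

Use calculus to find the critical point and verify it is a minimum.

f(x,y,z) = 3x^2 + 2y^2 + 2z^2 - 24x - 8y + 16z + 116
df/dx = 6x + (-24) = 0 => x = 4
df/dy = 4y + (-8) = 0 => y = 2
df/dz = 4z + (16) = 0 => z = -4
f(4,2,-4) = 3*(4)^2 + 2*(2)^2 + 2*(-4)^2 + -24*(4) + -8*(2) + 16*(-4) + 116 = 28
Hessian is diagonal with entries 6, 4, 4 > 0, confirmed minimum.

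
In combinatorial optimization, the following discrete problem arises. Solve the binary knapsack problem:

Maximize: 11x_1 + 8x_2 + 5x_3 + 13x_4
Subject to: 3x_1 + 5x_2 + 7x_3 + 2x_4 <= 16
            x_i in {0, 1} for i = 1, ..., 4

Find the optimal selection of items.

Items: item 1 (v=11, w=3), item 2 (v=8, w=5), item 3 (v=5, w=7), item 4 (v=13, w=2)
Capacity: 16
Checking all 16 subsets (w = total weight, v = total value):
  {}: w = 0, v = 0
  {1}: w = 3, v = 11
  {2}: w = 5, v = 8
  {3}: w = 7, v = 5
  {4}: w = 2, v = 13
  {1, 2}: w = 8, v = 19
  {1, 3}: w = 10, v = 16
  {1, 4}: w = 5, v = 24
  {2, 3}: w = 12, v = 13
  {2, 4}: w = 7, v = 21
  {3, 4}: w = 9, v = 18
  {1, 2, 3}: w = 15, v = 24
  {1, 2, 4}: w = 10, v = 32
  {1, 3, 4}: w = 12, v = 29
  {2, 3, 4}: w = 14, v = 26
  {1, 2, 3, 4}: w = 17 > 16, infeasible
Best feasible subset: items [1, 2, 4]
Total weight: 10 <= 16, total value: 32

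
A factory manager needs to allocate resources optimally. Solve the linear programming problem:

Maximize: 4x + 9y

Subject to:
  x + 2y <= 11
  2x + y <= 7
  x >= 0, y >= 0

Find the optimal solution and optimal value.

Feasible vertices: (0, 0), (0, 11/2), (1, 5), (7/2, 0)
Objective 4x + 9y at each:
  (0, 0): 0
  (0, 11/2): 99/2
  (1, 5): 49
  (7/2, 0): 14
Maximum is 99/2 at (0, 11/2).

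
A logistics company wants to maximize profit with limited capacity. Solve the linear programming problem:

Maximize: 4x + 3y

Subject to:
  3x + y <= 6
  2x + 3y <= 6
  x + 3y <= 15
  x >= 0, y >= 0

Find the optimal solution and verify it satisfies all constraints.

Feasible vertices: (0, 0), (0, 2), (12/7, 6/7), (2, 0)
Objective 4x + 3y at each vertex:
  (0, 0): 0
  (0, 2): 6
  (12/7, 6/7): 66/7
  (2, 0): 8
Maximum is 66/7 at (12/7, 6/7).
Verify constraints at (x, y) = (12/7, 6/7):
  3*(12/7) + 1*(6/7) = 6 <= 6 (active)
  2*(12/7) + 3*(6/7) = 6 <= 6 (active)
  1*(12/7) + 3*(6/7) = 30/7 <= 15
  x = 12/7 >= 0, y = 6/7 >= 0. All constraints satisfied.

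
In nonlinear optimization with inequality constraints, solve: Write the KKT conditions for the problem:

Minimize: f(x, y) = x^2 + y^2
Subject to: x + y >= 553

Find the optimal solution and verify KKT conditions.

KKT conditions for min x^2 + y^2 s.t. x + y >= 553:
Stationarity: 2x = mu, 2y = mu
So x = y = mu/2.
Complementary slackness: mu*(x + y - 553) = 0
Primal feasibility: x + y >= 553; dual feasibility: mu >= 0
If mu = 0 then x = y = 0, but 0 + 0 < 553 is infeasible, so the constraint is active.
Constraint active: x + y = 2*(mu/2) = 553 => mu = 553
x = y = 553/2, f = 305809/2
Verify: stationarity 2*(553/2) = 553 = mu; primal 553/2 + 553/2 = 553 >= 553; dual mu = 553 >= 0; complementary slackness 553*(553 - 553) = 0. All KKT conditions hold.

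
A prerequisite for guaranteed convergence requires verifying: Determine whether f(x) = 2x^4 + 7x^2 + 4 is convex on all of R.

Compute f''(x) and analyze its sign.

f(x) = 2x^4 + 7x^2 + 4
f'(x) = 8x^3 + 14x
f''(x) = 24x^2 + 14
f''(x) = 24x^2 + 14 >= 14 > 0 for all x
Therefore, f is convex on R.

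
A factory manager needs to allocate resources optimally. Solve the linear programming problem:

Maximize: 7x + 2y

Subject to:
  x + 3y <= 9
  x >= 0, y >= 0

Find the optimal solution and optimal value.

The feasible region has vertices at [(0, 0), (9, 0), (0, 3)].
Checking objective 7x + 2y at each vertex:
  (0, 0): 7*0 + 2*0 = 0
  (9, 0): 7*9 + 2*0 = 63
  (0, 3): 7*0 + 2*3 = 6
Maximum is 63 at (9, 0).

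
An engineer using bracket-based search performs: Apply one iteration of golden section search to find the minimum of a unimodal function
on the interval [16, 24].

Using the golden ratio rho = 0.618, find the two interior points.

Golden section search on [16, 24].
Golden ratio rho = 0.618 (approx).
Interior points:
  x_1 = 16 + (1-0.618)*8 = 19.0560
  x_2 = 16 + 0.618*8 = 20.9440
Compare f(x_1) and f(x_2) to determine which subinterval to keep.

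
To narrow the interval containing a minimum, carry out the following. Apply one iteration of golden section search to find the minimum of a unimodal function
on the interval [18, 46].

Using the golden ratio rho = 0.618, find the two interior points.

Golden section search on [18, 46].
Golden ratio rho = 0.618 (approx).
Interior points:
  x_1 = 18 + (1-0.618)*28 = 28.6960
  x_2 = 18 + 0.618*28 = 35.3040
Compare f(x_1) and f(x_2) to determine which subinterval to keep.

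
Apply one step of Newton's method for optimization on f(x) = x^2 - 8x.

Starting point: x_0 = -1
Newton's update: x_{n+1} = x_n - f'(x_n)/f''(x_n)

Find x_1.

f(x) = x^2 - 8x
f'(x) = 2x + (-8), f''(x) = 2
Newton step: x_1 = x_0 - f'(x_0)/f''(x_0)
f'(-1) = -10
x_1 = -1 - -10/2 = 4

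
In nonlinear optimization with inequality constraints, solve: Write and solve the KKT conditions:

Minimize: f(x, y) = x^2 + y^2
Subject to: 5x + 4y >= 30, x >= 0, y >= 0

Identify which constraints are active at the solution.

KKT conditions for min x^2 + y^2 s.t. 5x + 4y >= 30, x >= 0, y >= 0:
Stationarity: 2x = mu*5 + mu_x, 2y = mu*4 + mu_y, with mu, mu_x, mu_y >= 0
Complementary slackness: mu*(5x + 4y - 30) = 0, mu_x*x = 0, mu_y*y = 0
(0, 0) is infeasible (5*0 + 4*0 < 30), so if mu = 0 stationarity would force x = mu_x/2 >= 0, y = mu_y/2 >= 0 with mu_x*x = mu_y*y = 0, i.e. x = y = 0: contradiction. Hence mu > 0 and 5x + 4y = 30 is active.
Try x > 0, y > 0 (so mu_x = mu_y = 0): x = 5*mu/2, y = 4*mu/2
Substitute: 5*(5*mu/2) + 4*(4*mu/2) = 30
  mu*41/2 = 30 => mu = 60/41
x* = 150/41 > 0, y* = 120/41 > 0, consistent with mu_x = mu_y = 0.
f is convex and the constraints are linear, so this KKT point is the global minimum.
f* = 900/41
Active constraints: 5x + 4y >= 30 (holds with equality, mu = 60/41 > 0); x >= 0 and y >= 0 are inactive (mu_x = mu_y = 0).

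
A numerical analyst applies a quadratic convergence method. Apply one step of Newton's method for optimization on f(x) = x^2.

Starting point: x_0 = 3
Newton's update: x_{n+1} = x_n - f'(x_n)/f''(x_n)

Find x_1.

f(x) = x^2
f'(x) = 2x + (0), f''(x) = 2
Newton step: x_1 = x_0 - f'(x_0)/f''(x_0)
f'(3) = 6
x_1 = 3 - 6/2 = 0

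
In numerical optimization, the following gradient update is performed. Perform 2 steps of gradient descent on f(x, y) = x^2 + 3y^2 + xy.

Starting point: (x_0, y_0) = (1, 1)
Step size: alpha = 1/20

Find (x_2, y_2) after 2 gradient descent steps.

f(x,y) = x^2 + 3y^2 + xy
grad_x = 2x + 1y, grad_y = 6y + 1x
Step 1: grad = (3, 7), (17/20, 13/20)
Step 2: grad = (47/20, 19/4), (293/400, 33/80)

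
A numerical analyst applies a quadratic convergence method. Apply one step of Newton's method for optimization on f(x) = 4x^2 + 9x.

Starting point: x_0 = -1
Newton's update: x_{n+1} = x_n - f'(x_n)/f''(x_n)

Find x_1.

f(x) = 4x^2 + 9x
f'(x) = 8x + (9), f''(x) = 8
Newton step: x_1 = x_0 - f'(x_0)/f''(x_0)
f'(-1) = 1
x_1 = -1 - 1/8 = -9/8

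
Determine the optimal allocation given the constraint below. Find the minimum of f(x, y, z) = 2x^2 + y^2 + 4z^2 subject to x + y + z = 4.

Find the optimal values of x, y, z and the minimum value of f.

Using Lagrange multipliers on f = 2x^2 + y^2 + 4z^2 with constraint x + y + z = 4:
Conditions: 2*2*x = lambda, 2*1*y = lambda, 2*4*z = lambda
So x = lambda/4, y = lambda/2, z = lambda/8
Substituting into constraint: lambda * (7/8) = 4
lambda = 32/7
x = 8/7, y = 16/7, z = 4/7
Minimum value = 64/7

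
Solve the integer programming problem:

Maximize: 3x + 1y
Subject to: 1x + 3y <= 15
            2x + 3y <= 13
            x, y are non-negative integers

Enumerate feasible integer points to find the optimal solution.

Constraint 1: 1x + 3y <= 15
Constraint 2: 2x + 3y <= 13
Feasible x range (need y >= 0): 0 <= x <= min(15/1, 13/2) => x in {0, ..., 6}.
Enumerate feasible integer points row by row (the coefficient of y is 1 > 0, so for each x the largest feasible y gives the best value):
  x = 0: y <= min((15 - 1*0)/3, (13 - 2*0)/3) => y in {0, ..., 4}; best 3*0 + 1*4 = 4
  x = 1: y <= min((15 - 1*1)/3, (13 - 2*1)/3) => y in {0, ..., 3}; best 3*1 + 1*3 = 6
  x = 2: y <= min((15 - 1*2)/3, (13 - 2*2)/3) => y in {0, ..., 3}; best 3*2 + 1*3 = 9
  x = 3: y <= min((15 - 1*3)/3, (13 - 2*3)/3) => y in {0, ..., 2}; best 3*3 + 1*2 = 11
  x = 4: y <= min((15 - 1*4)/3, (13 - 2*4)/3) => y in {0, ..., 1}; best 3*4 + 1*1 = 13
  x = 5: y <= min((15 - 1*5)/3, (13 - 2*5)/3) => y in {0, ..., 1}; best 3*5 + 1*1 = 16
  x = 6: y <= min((15 - 1*6)/3, (13 - 2*6)/3) => y in {0}; best 3*6 + 1*0 = 18
The maximum 3x + 1y = 18 is achieved at x = 6, y = 0.
Check: 1*6 + 3*0 = 6 <= 15 and 2*6 + 3*0 = 12 <= 13.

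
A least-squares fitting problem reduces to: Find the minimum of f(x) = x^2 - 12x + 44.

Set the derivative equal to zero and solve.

f(x) = x^2 - 12x + 44
f'(x) = 2x + (-12) = 0
x = 12/2 = 6
f(6) = 8
Since f''(x) = 2 > 0, this is a minimum.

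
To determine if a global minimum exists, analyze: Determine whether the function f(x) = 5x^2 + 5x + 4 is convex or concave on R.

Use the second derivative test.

f(x) = 5x^2 + 5x + 4
f'(x) = 10x + 5
f''(x) = 10
Since f''(x) = 10 > 0 for all x, f is convex on R.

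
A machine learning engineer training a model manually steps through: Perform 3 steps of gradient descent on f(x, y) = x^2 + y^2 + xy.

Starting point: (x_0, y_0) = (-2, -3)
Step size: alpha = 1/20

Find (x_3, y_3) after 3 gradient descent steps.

f(x,y) = x^2 + y^2 + xy
grad_x = 2x + 1y, grad_y = 2y + 1x
Step 1: grad = (-7, -8), (-33/20, -13/5)
Step 2: grad = (-59/10, -137/20), (-271/200, -903/400)
Step 3: grad = (-1987/400, -587/100), (-8853/8000, -491/250)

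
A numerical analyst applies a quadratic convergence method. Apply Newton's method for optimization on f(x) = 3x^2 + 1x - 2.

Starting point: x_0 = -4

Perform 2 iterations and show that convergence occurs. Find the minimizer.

f(x) = 3x^2 + 1x - 2, f'(x) = 6x + (1), f''(x) = 6
Step 1: f'(-4) = -23, x_1 = -4 - -23/6 = -1/6
Step 2: f'(-1/6) = 0, x_2 = -1/6 (converged)
Newton's method converges in 1 step for quadratics.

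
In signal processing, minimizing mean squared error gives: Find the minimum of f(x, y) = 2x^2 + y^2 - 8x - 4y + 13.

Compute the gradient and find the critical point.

f(x,y) = 2x^2 + y^2 - 8x - 4y + 13
df/dx = 4x + (-8) = 0  =>  x = 2
df/dy = 2y + (-4) = 0  =>  y = 2
f(2, 2) = 2*(2)^2 + 1*(2)^2 + -8*(2) + -4*(2) + 13 = 1
Hessian is diagonal with entries 4, 2 > 0, so this is a minimum.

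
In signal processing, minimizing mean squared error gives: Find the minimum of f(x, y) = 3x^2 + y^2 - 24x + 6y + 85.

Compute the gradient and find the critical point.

f(x,y) = 3x^2 + y^2 - 24x + 6y + 85
df/dx = 6x + (-24) = 0  =>  x = 4
df/dy = 2y + (6) = 0  =>  y = -3
f(4, -3) = 3*(4)^2 + 1*(-3)^2 + -24*(4) + 6*(-3) + 85 = 28
Hessian is diagonal with entries 6, 2 > 0, so this is a minimum.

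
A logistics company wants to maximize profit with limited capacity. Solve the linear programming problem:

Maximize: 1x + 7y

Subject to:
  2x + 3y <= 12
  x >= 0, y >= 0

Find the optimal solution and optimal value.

The feasible region has vertices at [(0, 0), (6, 0), (0, 4)].
Checking objective 1x + 7y at each vertex:
  (0, 0): 1*0 + 7*0 = 0
  (6, 0): 1*6 + 7*0 = 6
  (0, 4): 1*0 + 7*4 = 28
Maximum is 28 at (0, 4).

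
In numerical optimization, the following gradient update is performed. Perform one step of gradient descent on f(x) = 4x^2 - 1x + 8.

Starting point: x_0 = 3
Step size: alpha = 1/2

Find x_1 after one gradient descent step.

f(x) = 4x^2 - 1x + 8
f'(x) = 8x - 1
f'(3) = 8*3 + (-1) = 23
x_1 = x_0 - alpha * f'(x_0) = 3 - 1/2 * 23 = -17/2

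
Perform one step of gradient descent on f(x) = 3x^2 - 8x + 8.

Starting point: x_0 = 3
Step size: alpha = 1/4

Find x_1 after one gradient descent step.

f(x) = 3x^2 - 8x + 8
f'(x) = 6x - 8
f'(3) = 6*3 + (-8) = 10
x_1 = x_0 - alpha * f'(x_0) = 3 - 1/4 * 10 = 1/2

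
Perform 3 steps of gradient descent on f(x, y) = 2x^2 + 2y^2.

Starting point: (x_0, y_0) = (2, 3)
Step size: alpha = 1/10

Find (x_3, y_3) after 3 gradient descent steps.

f(x,y) = 2x^2 + 2y^2
grad_x = 4x + 0y, grad_y = 4y + 0x
Step 1: grad = (8, 12), (6/5, 9/5)
Step 2: grad = (24/5, 36/5), (18/25, 27/25)
Step 3: grad = (72/25, 108/25), (54/125, 81/125)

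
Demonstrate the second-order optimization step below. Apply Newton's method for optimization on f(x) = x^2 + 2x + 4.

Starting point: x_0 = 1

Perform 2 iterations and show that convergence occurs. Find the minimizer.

f(x) = x^2 + 2x + 4, f'(x) = 2x + (2), f''(x) = 2
Step 1: f'(1) = 4, x_1 = 1 - 4/2 = -1
Step 2: f'(-1) = 0, x_2 = -1 (converged)
Newton's method converges in 1 step for quadratics.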